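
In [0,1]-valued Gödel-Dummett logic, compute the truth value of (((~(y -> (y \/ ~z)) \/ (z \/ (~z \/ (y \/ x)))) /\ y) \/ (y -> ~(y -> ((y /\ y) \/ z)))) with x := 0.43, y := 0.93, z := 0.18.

0.93

~z: Gödel ¬ of 0.18 = 0 (operand ≠ 0)
(y \/ ~z) = max(0.93, 0) = 0.93
(y -> (y \/ ~z)): 0.93 ≤ 0.93, so result = 1
~(y -> (y \/ ~z)): Gödel ¬ of 1 = 0 (operand ≠ 0)
~z: Gödel ¬ of 0.18 = 0 (operand ≠ 0)
(y \/ x) = max(0.93, 0.43) = 0.93
(~z \/ (y \/ x)) = max(0, 0.93) = 0.93
(z \/ (~z \/ (y \/ x))) = max(0.18, 0.93) = 0.93
(~(y -> (y \/ ~z)) \/ (z \/ (~z \/ (y \/ x)))) = max(0, 0.93) = 0.93
((~(y -> (y \/ ~z)) \/ (z \/ (~z \/ (y \/ x)))) /\ y) = min(0.93, 0.93) = 0.93
(y /\ y) = min(0.93, 0.93) = 0.93
((y /\ y) \/ z) = max(0.93, 0.18) = 0.93
(y -> ((y /\ y) \/ z)): 0.93 ≤ 0.93, so result = 1
~(y -> ((y /\ y) \/ z)): Gödel ¬ of 1 = 0 (operand ≠ 0)
(y -> ~(y -> ((y /\ y) \/ z))): 0.93 > 0, so result = 0
(((~(y -> (y \/ ~z)) \/ (z \/ (~z \/ (y \/ x)))) /\ y) \/ (y -> ~(y -> ((y /\ y) \/ z)))) = max(0.93, 0) = 0.93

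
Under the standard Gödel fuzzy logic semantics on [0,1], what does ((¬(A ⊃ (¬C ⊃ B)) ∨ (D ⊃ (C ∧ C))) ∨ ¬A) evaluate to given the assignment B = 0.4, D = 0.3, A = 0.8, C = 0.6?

¬C: Gödel ¬ of 0.6 = 0 (operand ≠ 0)
(¬C ⊃ B): 0 ≤ 0.4, so result = 1
(A ⊃ (¬C ⊃ B)): 0.8 ≤ 1, so result = 1
¬(A ⊃ (¬C ⊃ B)): Gödel ¬ of 1 = 0 (operand ≠ 0)
(C ∧ C) = min(0.6, 0.6) = 0.6
(D ⊃ (C ∧ C)): 0.3 ≤ 0.6, so result = 1
(¬(A ⊃ (¬C ⊃ B)) ∨ (D ⊃ (C ∧ C))) = max(0, 1) = 1
¬A: Gödel ¬ of 0.8 = 0 (operand ≠ 0)
((¬(A ⊃ (¬C ⊃ B)) ∨ (D ⊃ (C ∧ C))) ∨ ¬A) = max(1, 0) = 1

1.00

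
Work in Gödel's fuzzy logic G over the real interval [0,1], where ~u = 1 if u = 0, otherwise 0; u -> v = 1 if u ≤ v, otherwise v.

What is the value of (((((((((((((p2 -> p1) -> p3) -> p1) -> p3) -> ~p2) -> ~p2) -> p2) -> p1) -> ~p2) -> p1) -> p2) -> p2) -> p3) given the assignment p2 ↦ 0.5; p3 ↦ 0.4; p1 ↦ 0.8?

(p2 -> p1): 0.5 ≤ 0.8, so result = 1
((p2 -> p1) -> p3): 1 > 0.4, so result = 0.4
(((p2 -> p1) -> p3) -> p1): 0.4 ≤ 0.8, so result = 1
((((p2 -> p1) -> p3) -> p1) -> p3): 1 > 0.4, so result = 0.4
~p2: Gödel ¬ of 0.5 = 0 (operand ≠ 0)
(((((p2 -> p1) -> p3) -> p1) -> p3) -> ~p2): 0.4 > 0, so result = 0
~p2: Gödel ¬ of 0.5 = 0 (operand ≠ 0)
((((((p2 -> p1) -> p3) -> p1) -> p3) -> ~p2) -> ~p2): 0 ≤ 0, so result = 1
(((((((p2 -> p1) -> p3) -> p1) -> p3) -> ~p2) -> ~p2) -> p2): 1 > 0.5, so result = 0.5
((((((((p2 -> p1) -> p3) -> p1) -> p3) -> ~p2) -> ~p2) -> p2) -> p1): 0.5 ≤ 0.8, so result = 1
~p2: Gödel ¬ of 0.5 = 0 (operand ≠ 0)
(((((((((p2 -> p1) -> p3) -> p1) -> p3) -> ~p2) -> ~p2) -> p2) -> p1) -> ~p2): 1 > 0, so result = 0
((((((((((p2 -> p1) -> p3) -> p1) -> p3) -> ~p2) -> ~p2) -> p2) -> p1) -> ~p2) -> p1): 0 ≤ 0.8, so result = 1
(((((((((((p2 -> p1) -> p3) -> p1) -> p3) -> ~p2) -> ~p2) -> p2) -> p1) -> ~p2) -> p1) -> p2): 1 > 0.5, so result = 0.5
((((((((((((p2 -> p1) -> p3) -> p1) -> p3) -> ~p2) -> ~p2) -> p2) -> p1) -> ~p2) -> p1) -> p2) -> p2): 0.5 ≤ 0.5, so result = 1
(((((((((((((p2 -> p1) -> p3) -> p1) -> p3) -> ~p2) -> ~p2) -> p2) -> p1) -> ~p2) -> p1) -> p2) -> p2) -> p3): 1 > 0.4, so result = 0.4

0.40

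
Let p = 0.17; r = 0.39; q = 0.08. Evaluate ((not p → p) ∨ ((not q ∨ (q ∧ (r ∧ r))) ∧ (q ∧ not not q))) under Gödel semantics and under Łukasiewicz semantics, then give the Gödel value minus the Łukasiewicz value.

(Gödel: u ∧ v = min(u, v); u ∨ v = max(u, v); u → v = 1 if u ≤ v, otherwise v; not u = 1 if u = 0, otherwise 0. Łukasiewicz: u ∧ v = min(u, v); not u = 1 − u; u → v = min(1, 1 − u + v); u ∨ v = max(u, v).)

0.66

Gödel evaluation:
  not p: Gödel ¬ of 0.17 = 0 (operand ≠ 0)
  (not p → p): 0 ≤ 0.17, so result = 1
  not q: Gödel ¬ of 0.08 = 0 (operand ≠ 0)
  (r ∧ r) = min(0.39, 0.39) = 0.39
  (q ∧ (r ∧ r)) = min(0.08, 0.39) = 0.08
  (not q ∨ (q ∧ (r ∧ r))) = max(0, 0.08) = 0.08
  not q: Gödel ¬ of 0.08 = 0 (operand ≠ 0)
  not not q: Gödel ¬ of 0 = 1 (operand is 0)
  (q ∧ not not q) = min(0.08, 1) = 0.08
  ((not q ∨ (q ∧ (r ∧ r))) ∧ (q ∧ not not q)) = min(0.08, 0.08) = 0.08
  ((not p → p) ∨ ((not q ∨ (q ∧ (r ∧ r))) ∧ (q ∧ not not q))) = max(1, 0.08) = 1
  Gödel value = 1
Łukasiewicz evaluation:
  not p: Łukasiewicz ¬ gives 1 − 0.17 = 0.83
  (not p → p): min(1, 1 − 0.83 + 0.17) = 0.34
  not q: Łukasiewicz ¬ gives 1 − 0.08 = 0.92
  (r ∧ r) = min(0.39, 0.39) = 0.39
  (q ∧ (r ∧ r)) = min(0.08, 0.39) = 0.08
  (not q ∨ (q ∧ (r ∧ r))) = max(0.92, 0.08) = 0.92
  not q: Łukasiewicz ¬ gives 1 − 0.08 = 0.92
  not not q: Łukasiewicz ¬ gives 1 − 0.92 = 0.08
  (q ∧ not not q) = min(0.08, 0.08) = 0.08
  ((not q ∨ (q ∧ (r ∧ r))) ∧ (q ∧ not not q)) = min(0.92, 0.08) = 0.08
  ((not p → p) ∨ ((not q ∨ (q ∧ (r ∧ r))) ∧ (q ∧ not not q))) = max(0.34, 0.08) = 0.34
  Łukasiewicz value = 0.34
Difference: 1 − 0.34 = 0.66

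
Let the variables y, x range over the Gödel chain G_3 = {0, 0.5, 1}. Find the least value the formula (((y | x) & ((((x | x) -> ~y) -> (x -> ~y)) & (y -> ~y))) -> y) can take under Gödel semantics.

0.00

The minimum is attained at y = 0, x = 0.5:
  (y | x) = max(0, 0.5) = 0.5
  (x | x) = max(0.5, 0.5) = 0.5
  ~y: Gödel ¬ of 0 = 1 (operand is 0)
  ((x | x) -> ~y): 0.5 ≤ 1, so result = 1
  ~y: Gödel ¬ of 0 = 1 (operand is 0)
  (x -> ~y): 0.5 ≤ 1, so result = 1
  (((x | x) -> ~y) -> (x -> ~y)): 1 ≤ 1, so result = 1
  ~y: Gödel ¬ of 0 = 1 (operand is 0)
  (y -> ~y): 0 ≤ 1, so result = 1
  ((((x | x) -> ~y) -> (x -> ~y)) & (y -> ~y)) = min(1, 1) = 1
  ((y | x) & ((((x | x) -> ~y) -> (x -> ~y)) & (y -> ~y))) = min(0.5, 1) = 0.5
  (((y | x) & ((((x | x) -> ~y) -> (x -> ~y)) & (y -> ~y))) -> y): 0.5 > 0, so result = 0
Checking all 9 assignments confirms none give a value below 0.00.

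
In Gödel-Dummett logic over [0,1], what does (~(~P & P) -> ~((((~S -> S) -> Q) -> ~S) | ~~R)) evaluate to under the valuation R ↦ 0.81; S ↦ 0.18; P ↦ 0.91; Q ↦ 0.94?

~P: Gödel ¬ of 0.91 = 0 (operand ≠ 0)
(~P & P) = min(0, 0.91) = 0
~(~P & P): Gödel ¬ of 0 = 1 (operand is 0)
~S: Gödel ¬ of 0.18 = 0 (operand ≠ 0)
(~S -> S): 0 ≤ 0.18, so result = 1
((~S -> S) -> Q): 1 > 0.94, so result = 0.94
~S: Gödel ¬ of 0.18 = 0 (operand ≠ 0)
(((~S -> S) -> Q) -> ~S): 0.94 > 0, so result = 0
~R: Gödel ¬ of 0.81 = 0 (operand ≠ 0)
~~R: Gödel ¬ of 0 = 1 (operand is 0)
((((~S -> S) -> Q) -> ~S) | ~~R) = max(0, 1) = 1
~((((~S -> S) -> Q) -> ~S) | ~~R): Gödel ¬ of 1 = 0 (operand ≠ 0)
(~(~P & P) -> ~((((~S -> S) -> Q) -> ~S) | ~~R)): 1 > 0, so result = 0

0.00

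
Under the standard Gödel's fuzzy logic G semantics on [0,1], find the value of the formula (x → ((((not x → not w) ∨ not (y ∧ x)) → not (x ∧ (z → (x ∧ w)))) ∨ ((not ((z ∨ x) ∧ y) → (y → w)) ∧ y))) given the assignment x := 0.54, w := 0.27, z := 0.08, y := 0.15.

not x: Gödel ¬ of 0.54 = 0 (operand ≠ 0)
not w: Gödel ¬ of 0.27 = 0 (operand ≠ 0)
(not x → not w): 0 ≤ 0, so result = 1
(y ∧ x) = min(0.15, 0.54) = 0.15
not (y ∧ x): Gödel ¬ of 0.15 = 0 (operand ≠ 0)
((not x → not w) ∨ not (y ∧ x)) = max(1, 0) = 1
(x ∧ w) = min(0.54, 0.27) = 0.27
(z → (x ∧ w)): 0.08 ≤ 0.27, so result = 1
(x ∧ (z → (x ∧ w))) = min(0.54, 1) = 0.54
not (x ∧ (z → (x ∧ w))): Gödel ¬ of 0.54 = 0 (operand ≠ 0)
(((not x → not w) ∨ not (y ∧ x)) → not (x ∧ (z → (x ∧ w)))): 1 > 0, so result = 0
(z ∨ x) = max(0.08, 0.54) = 0.54
((z ∨ x) ∧ y) = min(0.54, 0.15) = 0.15
not ((z ∨ x) ∧ y): Gödel ¬ of 0.15 = 0 (operand ≠ 0)
(y → w): 0.15 ≤ 0.27, so result = 1
(not ((z ∨ x) ∧ y) → (y → w)): 0 ≤ 1, so result = 1
((not ((z ∨ x) ∧ y) → (y → w)) ∧ y) = min(1, 0.15) = 0.15
((((not x → not w) ∨ not (y ∧ x)) → not (x ∧ (z → (x ∧ w)))) ∨ ((not ((z ∨ x) ∧ y) → (y → w)) ∧ y)) = max(0, 0.15) = 0.15
(x → ((((not x → not w) ∨ not (y ∧ x)) → not (x ∧ (z → (x ∧ w)))) ∨ ((not ((z ∨ x) ∧ y) → (y → w)) ∧ y))): 0.54 > 0.15, so result = 0.15

0.15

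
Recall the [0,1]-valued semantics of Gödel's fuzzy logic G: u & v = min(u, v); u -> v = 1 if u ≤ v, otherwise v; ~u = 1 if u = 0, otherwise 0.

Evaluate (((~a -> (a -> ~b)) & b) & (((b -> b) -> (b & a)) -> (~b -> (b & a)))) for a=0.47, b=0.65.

0.65

~a: Gödel ¬ of 0.47 = 0 (operand ≠ 0)
~b: Gödel ¬ of 0.65 = 0 (operand ≠ 0)
(a -> ~b): 0.47 > 0, so result = 0
(~a -> (a -> ~b)): 0 ≤ 0, so result = 1
((~a -> (a -> ~b)) & b) = min(1, 0.65) = 0.65
(b -> b): 0.65 ≤ 0.65, so result = 1
(b & a) = min(0.65, 0.47) = 0.47
((b -> b) -> (b & a)): 1 > 0.47, so result = 0.47
~b: Gödel ¬ of 0.65 = 0 (operand ≠ 0)
(b & a) = min(0.65, 0.47) = 0.47
(~b -> (b & a)): 0 ≤ 0.47, so result = 1
(((b -> b) -> (b & a)) -> (~b -> (b & a))): 0.47 ≤ 1, so result = 1
(((~a -> (a -> ~b)) & b) & (((b -> b) -> (b & a)) -> (~b -> (b & a)))) = min(0.65, 1) = 0.65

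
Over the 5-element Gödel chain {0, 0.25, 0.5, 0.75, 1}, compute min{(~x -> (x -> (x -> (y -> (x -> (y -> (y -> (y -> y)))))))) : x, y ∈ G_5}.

1.00

Every assignment gives 1. For instance at x = 0, y = 0:
  ~x: Gödel ¬ of 0 = 1 (operand is 0)
  (y -> y): 0 ≤ 0, so result = 1
  (y -> (y -> y)): 0 ≤ 1, so result = 1
  (y -> (y -> (y -> y))): 0 ≤ 1, so result = 1
  (x -> (y -> (y -> (y -> y)))): 0 ≤ 1, so result = 1
  (y -> (x -> (y -> (y -> (y -> y))))): 0 ≤ 1, so result = 1
  (x -> (y -> (x -> (y -> (y -> (y -> y)))))): 0 ≤ 1, so result = 1
  (x -> (x -> (y -> (x -> (y -> (y -> (y -> y))))))): 0 ≤ 1, so result = 1
  (~x -> (x -> (x -> (y -> (x -> (y -> (y -> (y -> y)))))))): 1 ≤ 1, so result = 1
All 25 assignments give value 1 — the formula is a G_5-tautology.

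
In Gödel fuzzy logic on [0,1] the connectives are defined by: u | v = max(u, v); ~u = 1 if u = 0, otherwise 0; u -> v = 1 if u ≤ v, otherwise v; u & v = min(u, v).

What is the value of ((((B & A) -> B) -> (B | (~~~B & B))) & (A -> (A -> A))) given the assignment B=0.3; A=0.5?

0.30

(B & A) = min(0.3, 0.5) = 0.3
((B & A) -> B): 0.3 ≤ 0.3, so result = 1
~B: Gödel ¬ of 0.3 = 0 (operand ≠ 0)
~~B: Gödel ¬ of 0 = 1 (operand is 0)
~~~B: Gödel ¬ of 1 = 0 (operand ≠ 0)
(~~~B & B) = min(0, 0.3) = 0
(B | (~~~B & B)) = max(0.3, 0) = 0.3
(((B & A) -> B) -> (B | (~~~B & B))): 1 > 0.3, so result = 0.3
(A -> A): 0.5 ≤ 0.5, so result = 1
(A -> (A -> A)): 0.5 ≤ 1, so result = 1
((((B & A) -> B) -> (B | (~~~B & B))) & (A -> (A -> A))) = min(0.3, 1) = 0.3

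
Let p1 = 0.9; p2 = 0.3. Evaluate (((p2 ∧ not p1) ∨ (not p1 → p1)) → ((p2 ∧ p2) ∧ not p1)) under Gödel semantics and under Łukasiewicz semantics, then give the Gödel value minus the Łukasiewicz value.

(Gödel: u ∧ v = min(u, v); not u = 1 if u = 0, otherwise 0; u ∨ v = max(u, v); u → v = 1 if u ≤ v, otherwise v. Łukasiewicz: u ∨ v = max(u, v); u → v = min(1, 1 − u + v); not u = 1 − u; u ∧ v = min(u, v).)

Gödel evaluation:
  not p1: Gödel ¬ of 0.9 = 0 (operand ≠ 0)
  (p2 ∧ not p1) = min(0.3, 0) = 0
  not p1: Gödel ¬ of 0.9 = 0 (operand ≠ 0)
  (not p1 → p1): 0 ≤ 0.9, so result = 1
  ((p2 ∧ not p1) ∨ (not p1 → p1)) = max(0, 1) = 1
  (p2 ∧ p2) = min(0.3, 0.3) = 0.3
  not p1: Gödel ¬ of 0.9 = 0 (operand ≠ 0)
  ((p2 ∧ p2) ∧ not p1) = min(0.3, 0) = 0
  (((p2 ∧ not p1) ∨ (not p1 → p1)) → ((p2 ∧ p2) ∧ not p1)): 1 > 0, so result = 0
  Gödel value = 0
Łukasiewicz evaluation:
  not p1: Łukasiewicz ¬ gives 1 − 0.9 = 0.1
  (p2 ∧ not p1) = min(0.3, 0.1) = 0.1
  not p1: Łukasiewicz ¬ gives 1 − 0.9 = 0.1
  (not p1 → p1): min(1, 1 − 0.1 + 0.9) = 1
  ((p2 ∧ not p1) ∨ (not p1 → p1)) = max(0.1, 1) = 1
  (p2 ∧ p2) = min(0.3, 0.3) = 0.3
  not p1: Łukasiewicz ¬ gives 1 − 0.9 = 0.1
  ((p2 ∧ p2) ∧ not p1) = min(0.3, 0.1) = 0.1
  (((p2 ∧ not p1) ∨ (not p1 → p1)) → ((p2 ∧ p2) ∧ not p1)): min(1, 1 − 1 + 0.1) = 0.1
  Łukasiewicz value = 0.1
Difference: 0 − 0.1 = -0.10

-0.10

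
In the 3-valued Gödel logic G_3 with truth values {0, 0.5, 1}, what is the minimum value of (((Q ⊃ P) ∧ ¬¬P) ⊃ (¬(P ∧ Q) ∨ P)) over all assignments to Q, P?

0.50

The minimum is attained at Q = 0.5, P = 0.5:
  (Q ⊃ P): 0.5 ≤ 0.5, so result = 1
  ¬P: Gödel ¬ of 0.5 = 0 (operand ≠ 0)
  ¬¬P: Gödel ¬ of 0 = 1 (operand is 0)
  ((Q ⊃ P) ∧ ¬¬P) = min(1, 1) = 1
  (P ∧ Q) = min(0.5, 0.5) = 0.5
  ¬(P ∧ Q): Gödel ¬ of 0.5 = 0 (operand ≠ 0)
  (¬(P ∧ Q) ∨ P) = max(0, 0.5) = 0.5
  (((Q ⊃ P) ∧ ¬¬P) ⊃ (¬(P ∧ Q) ∨ P)): 1 > 0.5, so result = 0.5
Checking all 9 assignments confirms none give a value below 0.50.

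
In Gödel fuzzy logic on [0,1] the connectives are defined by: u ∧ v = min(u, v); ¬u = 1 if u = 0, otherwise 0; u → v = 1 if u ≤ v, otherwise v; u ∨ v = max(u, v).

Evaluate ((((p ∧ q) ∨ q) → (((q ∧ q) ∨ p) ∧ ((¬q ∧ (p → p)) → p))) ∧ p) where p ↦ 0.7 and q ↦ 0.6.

(p ∧ q) = min(0.7, 0.6) = 0.6
((p ∧ q) ∨ q) = max(0.6, 0.6) = 0.6
(q ∧ q) = min(0.6, 0.6) = 0.6
((q ∧ q) ∨ p) = max(0.6, 0.7) = 0.7
¬q: Gödel ¬ of 0.6 = 0 (operand ≠ 0)
(p → p): 0.7 ≤ 0.7, so result = 1
(¬q ∧ (p → p)) = min(0, 1) = 0
((¬q ∧ (p → p)) → p): 0 ≤ 0.7, so result = 1
(((q ∧ q) ∨ p) ∧ ((¬q ∧ (p → p)) → p)) = min(0.7, 1) = 0.7
(((p ∧ q) ∨ q) → (((q ∧ q) ∨ p) ∧ ((¬q ∧ (p → p)) → p))): 0.6 ≤ 0.7, so result = 1
((((p ∧ q) ∨ q) → (((q ∧ q) ∨ p) ∧ ((¬q ∧ (p → p)) → p))) ∧ p) = min(1, 0.7) = 0.7

0.70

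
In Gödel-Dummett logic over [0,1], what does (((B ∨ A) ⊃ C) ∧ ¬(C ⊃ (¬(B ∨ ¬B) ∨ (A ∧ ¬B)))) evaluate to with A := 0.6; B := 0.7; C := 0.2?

0.20

(B ∨ A) = max(0.7, 0.6) = 0.7
((B ∨ A) ⊃ C): 0.7 > 0.2, so result = 0.2
¬B: Gödel ¬ of 0.7 = 0 (operand ≠ 0)
(B ∨ ¬B) = max(0.7, 0) = 0.7
¬(B ∨ ¬B): Gödel ¬ of 0.7 = 0 (operand ≠ 0)
¬B: Gödel ¬ of 0.7 = 0 (operand ≠ 0)
(A ∧ ¬B) = min(0.6, 0) = 0
(¬(B ∨ ¬B) ∨ (A ∧ ¬B)) = max(0, 0) = 0
(C ⊃ (¬(B ∨ ¬B) ∨ (A ∧ ¬B))): 0.2 > 0, so result = 0
¬(C ⊃ (¬(B ∨ ¬B) ∨ (A ∧ ¬B))): Gödel ¬ of 0 = 1 (operand is 0)
(((B ∨ A) ⊃ C) ∧ ¬(C ⊃ (¬(B ∨ ¬B) ∨ (A ∧ ¬B)))) = min(0.2, 1) = 0.2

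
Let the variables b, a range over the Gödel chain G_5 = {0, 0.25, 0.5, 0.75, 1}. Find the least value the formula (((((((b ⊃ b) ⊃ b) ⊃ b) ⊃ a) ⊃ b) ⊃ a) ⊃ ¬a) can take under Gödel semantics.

0.00

The minimum is attained at b = 0, a = 0.25:
  (b ⊃ b): 0 ≤ 0, so result = 1
  ((b ⊃ b) ⊃ b): 1 > 0, so result = 0
  (((b ⊃ b) ⊃ b) ⊃ b): 0 ≤ 0, so result = 1
  ((((b ⊃ b) ⊃ b) ⊃ b) ⊃ a): 1 > 0.25, so result = 0.25
  (((((b ⊃ b) ⊃ b) ⊃ b) ⊃ a) ⊃ b): 0.25 > 0, so result = 0
  ((((((b ⊃ b) ⊃ b) ⊃ b) ⊃ a) ⊃ b) ⊃ a): 0 ≤ 0.25, so result = 1
  ¬a: Gödel ¬ of 0.25 = 0 (operand ≠ 0)
  (((((((b ⊃ b) ⊃ b) ⊃ b) ⊃ a) ⊃ b) ⊃ a) ⊃ ¬a): 1 > 0, so result = 0
Checking all 25 assignments confirms none give a value below 0.00.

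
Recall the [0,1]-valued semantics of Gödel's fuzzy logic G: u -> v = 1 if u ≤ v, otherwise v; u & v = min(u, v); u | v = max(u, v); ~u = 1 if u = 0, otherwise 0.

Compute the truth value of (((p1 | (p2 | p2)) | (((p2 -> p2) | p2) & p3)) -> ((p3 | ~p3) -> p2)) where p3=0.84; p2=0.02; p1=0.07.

0.02

(p2 | p2) = max(0.02, 0.02) = 0.02
(p1 | (p2 | p2)) = max(0.07, 0.02) = 0.07
(p2 -> p2): 0.02 ≤ 0.02, so result = 1
((p2 -> p2) | p2) = max(1, 0.02) = 1
(((p2 -> p2) | p2) & p3) = min(1, 0.84) = 0.84
((p1 | (p2 | p2)) | (((p2 -> p2) | p2) & p3)) = max(0.07, 0.84) = 0.84
~p3: Gödel ¬ of 0.84 = 0 (operand ≠ 0)
(p3 | ~p3) = max(0.84, 0) = 0.84
((p3 | ~p3) -> p2): 0.84 > 0.02, so result = 0.02
(((p1 | (p2 | p2)) | (((p2 -> p2) | p2) & p3)) -> ((p3 | ~p3) -> p2)): 0.84 > 0.02, so result = 0.02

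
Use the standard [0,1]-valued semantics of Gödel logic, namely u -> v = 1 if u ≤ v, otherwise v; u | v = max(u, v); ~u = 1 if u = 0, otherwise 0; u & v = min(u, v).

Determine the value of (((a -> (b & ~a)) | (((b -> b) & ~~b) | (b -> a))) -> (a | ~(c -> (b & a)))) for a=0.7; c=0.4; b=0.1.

~a: Gödel ¬ of 0.7 = 0 (operand ≠ 0)
(b & ~a) = min(0.1, 0) = 0
(a -> (b & ~a)): 0.7 > 0, so result = 0
(b -> b): 0.1 ≤ 0.1, so result = 1
~b: Gödel ¬ of 0.1 = 0 (operand ≠ 0)
~~b: Gödel ¬ of 0 = 1 (operand is 0)
((b -> b) & ~~b) = min(1, 1) = 1
(b -> a): 0.1 ≤ 0.7, so result = 1
(((b -> b) & ~~b) | (b -> a)) = max(1, 1) = 1
((a -> (b & ~a)) | (((b -> b) & ~~b) | (b -> a))) = max(0, 1) = 1
(b & a) = min(0.1, 0.7) = 0.1
(c -> (b & a)): 0.4 > 0.1, so result = 0.1
~(c -> (b & a)): Gödel ¬ of 0.1 = 0 (operand ≠ 0)
(a | ~(c -> (b & a))) = max(0.7, 0) = 0.7
(((a -> (b & ~a)) | (((b -> b) & ~~b) | (b -> a))) -> (a | ~(c -> (b & a)))): 1 > 0.7, so result = 0.7

0.70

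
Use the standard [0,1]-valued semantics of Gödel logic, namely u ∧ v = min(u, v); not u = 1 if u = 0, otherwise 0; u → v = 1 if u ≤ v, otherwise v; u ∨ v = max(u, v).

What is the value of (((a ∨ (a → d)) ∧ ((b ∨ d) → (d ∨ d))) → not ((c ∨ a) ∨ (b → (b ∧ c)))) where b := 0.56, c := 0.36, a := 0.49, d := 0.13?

0.00

(a → d): 0.49 > 0.13, so result = 0.13
(a ∨ (a → d)) = max(0.49, 0.13) = 0.49
(b ∨ d) = max(0.56, 0.13) = 0.56
(d ∨ d) = max(0.13, 0.13) = 0.13
((b ∨ d) → (d ∨ d)): 0.56 > 0.13, so result = 0.13
((a ∨ (a → d)) ∧ ((b ∨ d) → (d ∨ d))) = min(0.49, 0.13) = 0.13
(c ∨ a) = max(0.36, 0.49) = 0.49
(b ∧ c) = min(0.56, 0.36) = 0.36
(b → (b ∧ c)): 0.56 > 0.36, so result = 0.36
((c ∨ a) ∨ (b → (b ∧ c))) = max(0.49, 0.36) = 0.49
not ((c ∨ a) ∨ (b → (b ∧ c))): Gödel ¬ of 0.49 = 0 (operand ≠ 0)
(((a ∨ (a → d)) ∧ ((b ∨ d) → (d ∨ d))) → not ((c ∨ a) ∨ (b → (b ∧ c)))): 0.13 > 0, so result = 0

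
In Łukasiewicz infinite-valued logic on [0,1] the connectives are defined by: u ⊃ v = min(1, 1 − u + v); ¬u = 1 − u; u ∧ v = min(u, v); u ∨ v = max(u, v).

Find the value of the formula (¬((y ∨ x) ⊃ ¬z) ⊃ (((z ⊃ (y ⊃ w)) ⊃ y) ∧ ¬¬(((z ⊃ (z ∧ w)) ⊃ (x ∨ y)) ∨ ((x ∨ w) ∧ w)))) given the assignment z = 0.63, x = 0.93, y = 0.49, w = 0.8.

0.93

(y ∨ x) = max(0.49, 0.93) = 0.93
¬z: Łukasiewicz ¬ gives 1 − 0.63 = 0.37
((y ∨ x) ⊃ ¬z): min(1, 1 − 0.93 + 0.37) = 0.44
¬((y ∨ x) ⊃ ¬z): Łukasiewicz ¬ gives 1 − 0.44 = 0.56
(y ⊃ w): min(1, 1 − 0.49 + 0.8) = 1
(z ⊃ (y ⊃ w)): min(1, 1 − 0.63 + 1) = 1
((z ⊃ (y ⊃ w)) ⊃ y): min(1, 1 − 1 + 0.49) = 0.49
(z ∧ w) = min(0.63, 0.8) = 0.63
(z ⊃ (z ∧ w)): min(1, 1 − 0.63 + 0.63) = 1
(x ∨ y) = max(0.93, 0.49) = 0.93
((z ⊃ (z ∧ w)) ⊃ (x ∨ y)): min(1, 1 − 1 + 0.93) = 0.93
(x ∨ w) = max(0.93, 0.8) = 0.93
((x ∨ w) ∧ w) = min(0.93, 0.8) = 0.8
(((z ⊃ (z ∧ w)) ⊃ (x ∨ y)) ∨ ((x ∨ w) ∧ w)) = max(0.93, 0.8) = 0.93
¬(((z ⊃ (z ∧ w)) ⊃ (x ∨ y)) ∨ ((x ∨ w) ∧ w)): Łukasiewicz ¬ gives 1 − 0.93 = 0.07
¬¬(((z ⊃ (z ∧ w)) ⊃ (x ∨ y)) ∨ ((x ∨ w) ∧ w)): Łukasiewicz ¬ gives 1 − 0.07 = 0.93
(((z ⊃ (y ⊃ w)) ⊃ y) ∧ ¬¬(((z ⊃ (z ∧ w)) ⊃ (x ∨ y)) ∨ ((x ∨ w) ∧ w))) = min(0.49, 0.93) = 0.49
(¬((y ∨ x) ⊃ ¬z) ⊃ (((z ⊃ (y ⊃ w)) ⊃ y) ∧ ¬¬(((z ⊃ (z ∧ w)) ⊃ (x ∨ y)) ∨ ((x ∨ w) ∧ w)))): min(1, 1 − 0.56 + 0.49) = 0.93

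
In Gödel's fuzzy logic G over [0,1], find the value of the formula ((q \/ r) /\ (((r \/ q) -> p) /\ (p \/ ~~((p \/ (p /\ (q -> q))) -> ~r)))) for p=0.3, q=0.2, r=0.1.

0.20

(q \/ r) = max(0.2, 0.1) = 0.2
(r \/ q) = max(0.1, 0.2) = 0.2
((r \/ q) -> p): 0.2 ≤ 0.3, so result = 1
(q -> q): 0.2 ≤ 0.2, so result = 1
(p /\ (q -> q)) = min(0.3, 1) = 0.3
(p \/ (p /\ (q -> q))) = max(0.3, 0.3) = 0.3
~r: Gödel ¬ of 0.1 = 0 (operand ≠ 0)
((p \/ (p /\ (q -> q))) -> ~r): 0.3 > 0, so result = 0
~((p \/ (p /\ (q -> q))) -> ~r): Gödel ¬ of 0 = 1 (operand is 0)
~~((p \/ (p /\ (q -> q))) -> ~r): Gödel ¬ of 1 = 0 (operand ≠ 0)
(p \/ ~~((p \/ (p /\ (q -> q))) -> ~r)) = max(0.3, 0) = 0.3
(((r \/ q) -> p) /\ (p \/ ~~((p \/ (p /\ (q -> q))) -> ~r))) = min(1, 0.3) = 0.3
((q \/ r) /\ (((r \/ q) -> p) /\ (p \/ ~~((p \/ (p /\ (q -> q))) -> ~r)))) = min(0.2, 0.3) = 0.2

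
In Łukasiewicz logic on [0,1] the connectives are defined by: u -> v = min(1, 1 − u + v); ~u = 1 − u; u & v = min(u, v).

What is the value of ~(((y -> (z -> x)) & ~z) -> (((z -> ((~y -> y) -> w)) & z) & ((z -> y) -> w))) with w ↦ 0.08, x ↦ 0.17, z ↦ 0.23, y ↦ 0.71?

(z -> x): min(1, 1 − 0.23 + 0.17) = 0.94
(y -> (z -> x)): min(1, 1 − 0.71 + 0.94) = 1
~z: Łukasiewicz ¬ gives 1 − 0.23 = 0.77
((y -> (z -> x)) & ~z) = min(1, 0.77) = 0.77
~y: Łukasiewicz ¬ gives 1 − 0.71 = 0.29
(~y -> y): min(1, 1 − 0.29 + 0.71) = 1
((~y -> y) -> w): min(1, 1 − 1 + 0.08) = 0.08
(z -> ((~y -> y) -> w)): min(1, 1 − 0.23 + 0.08) = 0.85
((z -> ((~y -> y) -> w)) & z) = min(0.85, 0.23) = 0.23
(z -> y): min(1, 1 − 0.23 + 0.71) = 1
((z -> y) -> w): min(1, 1 − 1 + 0.08) = 0.08
(((z -> ((~y -> y) -> w)) & z) & ((z -> y) -> w)) = min(0.23, 0.08) = 0.08
(((y -> (z -> x)) & ~z) -> (((z -> ((~y -> y) -> w)) & z) & ((z -> y) -> w))): min(1, 1 − 0.77 + 0.08) = 0.31
~(((y -> (z -> x)) & ~z) -> (((z -> ((~y -> y) -> w)) & z) & ((z -> y) -> w))): Łukasiewicz ¬ gives 1 − 0.31 = 0.69

0.69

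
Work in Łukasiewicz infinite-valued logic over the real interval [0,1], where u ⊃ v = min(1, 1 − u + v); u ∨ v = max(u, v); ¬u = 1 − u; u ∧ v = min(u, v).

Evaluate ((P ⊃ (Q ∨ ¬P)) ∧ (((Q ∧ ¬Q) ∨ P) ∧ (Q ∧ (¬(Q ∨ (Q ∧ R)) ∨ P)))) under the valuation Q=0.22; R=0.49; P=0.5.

¬P: Łukasiewicz ¬ gives 1 − 0.5 = 0.5
(Q ∨ ¬P) = max(0.22, 0.5) = 0.5
(P ⊃ (Q ∨ ¬P)): min(1, 1 − 0.5 + 0.5) = 1
¬Q: Łukasiewicz ¬ gives 1 − 0.22 = 0.78
(Q ∧ ¬Q) = min(0.22, 0.78) = 0.22
((Q ∧ ¬Q) ∨ P) = max(0.22, 0.5) = 0.5
(Q ∧ R) = min(0.22, 0.49) = 0.22
(Q ∨ (Q ∧ R)) = max(0.22, 0.22) = 0.22
¬(Q ∨ (Q ∧ R)): Łukasiewicz ¬ gives 1 − 0.22 = 0.78
(¬(Q ∨ (Q ∧ R)) ∨ P) = max(0.78, 0.5) = 0.78
(Q ∧ (¬(Q ∨ (Q ∧ R)) ∨ P)) = min(0.22, 0.78) = 0.22
(((Q ∧ ¬Q) ∨ P) ∧ (Q ∧ (¬(Q ∨ (Q ∧ R)) ∨ P))) = min(0.5, 0.22) = 0.22
((P ⊃ (Q ∨ ¬P)) ∧ (((Q ∧ ¬Q) ∨ P) ∧ (Q ∧ (¬(Q ∨ (Q ∧ R)) ∨ P)))) = min(1, 0.22) = 0.22

0.22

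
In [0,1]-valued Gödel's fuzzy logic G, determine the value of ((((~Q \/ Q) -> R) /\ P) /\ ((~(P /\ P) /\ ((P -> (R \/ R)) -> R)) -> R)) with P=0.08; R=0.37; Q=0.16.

~Q: Gödel ¬ of 0.16 = 0 (operand ≠ 0)
(~Q \/ Q) = max(0, 0.16) = 0.16
((~Q \/ Q) -> R): 0.16 ≤ 0.37, so result = 1
(((~Q \/ Q) -> R) /\ P) = min(1, 0.08) = 0.08
(P /\ P) = min(0.08, 0.08) = 0.08
~(P /\ P): Gödel ¬ of 0.08 = 0 (operand ≠ 0)
(R \/ R) = max(0.37, 0.37) = 0.37
(P -> (R \/ R)): 0.08 ≤ 0.37, so result = 1
((P -> (R \/ R)) -> R): 1 > 0.37, so result = 0.37
(~(P /\ P) /\ ((P -> (R \/ R)) -> R)) = min(0, 0.37) = 0
((~(P /\ P) /\ ((P -> (R \/ R)) -> R)) -> R): 0 ≤ 0.37, so result = 1
((((~Q \/ Q) -> R) /\ P) /\ ((~(P /\ P) /\ ((P -> (R \/ R)) -> R)) -> R)) = min(0.08, 1) = 0.08

0.08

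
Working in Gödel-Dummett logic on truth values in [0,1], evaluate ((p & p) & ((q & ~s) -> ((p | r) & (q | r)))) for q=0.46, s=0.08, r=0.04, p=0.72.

(p & p) = min(0.72, 0.72) = 0.72
~s: Gödel ¬ of 0.08 = 0 (operand ≠ 0)
(q & ~s) = min(0.46, 0) = 0
(p | r) = max(0.72, 0.04) = 0.72
(q | r) = max(0.46, 0.04) = 0.46
((p | r) & (q | r)) = min(0.72, 0.46) = 0.46
((q & ~s) -> ((p | r) & (q | r))): 0 ≤ 0.46, so result = 1
((p & p) & ((q & ~s) -> ((p | r) & (q | r)))) = min(0.72, 1) = 0.72

0.72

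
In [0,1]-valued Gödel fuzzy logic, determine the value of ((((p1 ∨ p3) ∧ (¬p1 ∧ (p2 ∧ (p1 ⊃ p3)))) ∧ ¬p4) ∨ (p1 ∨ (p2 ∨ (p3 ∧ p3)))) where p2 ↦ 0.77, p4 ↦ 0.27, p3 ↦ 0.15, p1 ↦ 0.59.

0.77

(p1 ∨ p3) = max(0.59, 0.15) = 0.59
¬p1: Gödel ¬ of 0.59 = 0 (operand ≠ 0)
(p1 ⊃ p3): 0.59 > 0.15, so result = 0.15
(p2 ∧ (p1 ⊃ p3)) = min(0.77, 0.15) = 0.15
(¬p1 ∧ (p2 ∧ (p1 ⊃ p3))) = min(0, 0.15) = 0
((p1 ∨ p3) ∧ (¬p1 ∧ (p2 ∧ (p1 ⊃ p3)))) = min(0.59, 0) = 0
¬p4: Gödel ¬ of 0.27 = 0 (operand ≠ 0)
(((p1 ∨ p3) ∧ (¬p1 ∧ (p2 ∧ (p1 ⊃ p3)))) ∧ ¬p4) = min(0, 0) = 0
(p3 ∧ p3) = min(0.15, 0.15) = 0.15
(p2 ∨ (p3 ∧ p3)) = max(0.77, 0.15) = 0.77
(p1 ∨ (p2 ∨ (p3 ∧ p3))) = max(0.59, 0.77) = 0.77
((((p1 ∨ p3) ∧ (¬p1 ∧ (p2 ∧ (p1 ⊃ p3)))) ∧ ¬p4) ∨ (p1 ∨ (p2 ∨ (p3 ∧ p3)))) = max(0, 0.77) = 0.77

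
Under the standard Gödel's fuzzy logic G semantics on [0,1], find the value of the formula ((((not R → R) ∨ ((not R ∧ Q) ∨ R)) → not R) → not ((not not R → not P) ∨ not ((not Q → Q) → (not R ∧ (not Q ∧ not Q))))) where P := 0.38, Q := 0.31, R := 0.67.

not R: Gödel ¬ of 0.67 = 0 (operand ≠ 0)
(not R → R): 0 ≤ 0.67, so result = 1
not R: Gödel ¬ of 0.67 = 0 (operand ≠ 0)
(not R ∧ Q) = min(0, 0.31) = 0
((not R ∧ Q) ∨ R) = max(0, 0.67) = 0.67
((not R → R) ∨ ((not R ∧ Q) ∨ R)) = max(1, 0.67) = 1
not R: Gödel ¬ of 0.67 = 0 (operand ≠ 0)
(((not R → R) ∨ ((not R ∧ Q) ∨ R)) → not R): 1 > 0, so result = 0
not R: Gödel ¬ of 0.67 = 0 (operand ≠ 0)
not not R: Gödel ¬ of 0 = 1 (operand is 0)
not P: Gödel ¬ of 0.38 = 0 (operand ≠ 0)
(not not R → not P): 1 > 0, so result = 0
not Q: Gödel ¬ of 0.31 = 0 (operand ≠ 0)
(not Q → Q): 0 ≤ 0.31, so result = 1
not R: Gödel ¬ of 0.67 = 0 (operand ≠ 0)
not Q: Gödel ¬ of 0.31 = 0 (operand ≠ 0)
not Q: Gödel ¬ of 0.31 = 0 (operand ≠ 0)
(not Q ∧ not Q) = min(0, 0) = 0
(not R ∧ (not Q ∧ not Q)) = min(0, 0) = 0
((not Q → Q) → (not R ∧ (not Q ∧ not Q))): 1 > 0, so result = 0
not ((not Q → Q) → (not R ∧ (not Q ∧ not Q))): Gödel ¬ of 0 = 1 (operand is 0)
((not not R → not P) ∨ not ((not Q → Q) → (not R ∧ (not Q ∧ not Q)))) = max(0, 1) = 1
not ((not not R → not P) ∨ not ((not Q → Q) → (not R ∧ (not Q ∧ not Q)))): Gödel ¬ of 1 = 0 (operand ≠ 0)
((((not R → R) ∨ ((not R ∧ Q) ∨ R)) → not R) → not ((not not R → not P) ∨ not ((not Q → Q) → (not R ∧ (not Q ∧ not Q))))): 0 ≤ 0, so result = 1

1.00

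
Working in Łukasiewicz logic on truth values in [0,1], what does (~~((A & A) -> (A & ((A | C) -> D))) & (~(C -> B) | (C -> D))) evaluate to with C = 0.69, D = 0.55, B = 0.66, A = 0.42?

(A & A) = min(0.42, 0.42) = 0.42
(A | C) = max(0.42, 0.69) = 0.69
((A | C) -> D): min(1, 1 − 0.69 + 0.55) = 0.86
(A & ((A | C) -> D)) = min(0.42, 0.86) = 0.42
((A & A) -> (A & ((A | C) -> D))): min(1, 1 − 0.42 + 0.42) = 1
~((A & A) -> (A & ((A | C) -> D))): Łukasiewicz ¬ gives 1 − 1 = 0
~~((A & A) -> (A & ((A | C) -> D))): Łukasiewicz ¬ gives 1 − 0 = 1
(C -> B): min(1, 1 − 0.69 + 0.66) = 0.97
~(C -> B): Łukasiewicz ¬ gives 1 − 0.97 = 0.03
(C -> D): min(1, 1 − 0.69 + 0.55) = 0.86
(~(C -> B) | (C -> D)) = max(0.03, 0.86) = 0.86
(~~((A & A) -> (A & ((A | C) -> D))) & (~(C -> B) | (C -> D))) = min(1, 0.86) = 0.86

0.86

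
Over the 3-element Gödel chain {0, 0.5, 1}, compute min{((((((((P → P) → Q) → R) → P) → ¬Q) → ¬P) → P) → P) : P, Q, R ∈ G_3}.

0.50

The minimum is attained at P = 0.5, Q = 0, R = 0:
  (P → P): 0.5 ≤ 0.5, so result = 1
  ((P → P) → Q): 1 > 0, so result = 0
  (((P → P) → Q) → R): 0 ≤ 0, so result = 1
  ((((P → P) → Q) → R) → P): 1 > 0.5, so result = 0.5
  ¬Q: Gödel ¬ of 0 = 1 (operand is 0)
  (((((P → P) → Q) → R) → P) → ¬Q): 0.5 ≤ 1, so result = 1
  ¬P: Gödel ¬ of 0.5 = 0 (operand ≠ 0)
  ((((((P → P) → Q) → R) → P) → ¬Q) → ¬P): 1 > 0, so result = 0
  (((((((P → P) → Q) → R) → P) → ¬Q) → ¬P) → P): 0 ≤ 0.5, so result = 1
  ((((((((P → P) → Q) → R) → P) → ¬Q) → ¬P) → P) → P): 1 > 0.5, so result = 0.5
Checking all 27 assignments confirms none give a value below 0.50.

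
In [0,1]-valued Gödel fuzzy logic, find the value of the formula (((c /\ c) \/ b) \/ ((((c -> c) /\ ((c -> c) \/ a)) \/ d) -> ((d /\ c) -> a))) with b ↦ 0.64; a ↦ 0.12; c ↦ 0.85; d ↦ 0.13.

0.85

(c /\ c) = min(0.85, 0.85) = 0.85
((c /\ c) \/ b) = max(0.85, 0.64) = 0.85
(c -> c): 0.85 ≤ 0.85, so result = 1
(c -> c): 0.85 ≤ 0.85, so result = 1
((c -> c) \/ a) = max(1, 0.12) = 1
((c -> c) /\ ((c -> c) \/ a)) = min(1, 1) = 1
(((c -> c) /\ ((c -> c) \/ a)) \/ d) = max(1, 0.13) = 1
(d /\ c) = min(0.13, 0.85) = 0.13
((d /\ c) -> a): 0.13 > 0.12, so result = 0.12
((((c -> c) /\ ((c -> c) \/ a)) \/ d) -> ((d /\ c) -> a)): 1 > 0.12, so result = 0.12
(((c /\ c) \/ b) \/ ((((c -> c) /\ ((c -> c) \/ a)) \/ d) -> ((d /\ c) -> a))) = max(0.85, 0.12) = 0.85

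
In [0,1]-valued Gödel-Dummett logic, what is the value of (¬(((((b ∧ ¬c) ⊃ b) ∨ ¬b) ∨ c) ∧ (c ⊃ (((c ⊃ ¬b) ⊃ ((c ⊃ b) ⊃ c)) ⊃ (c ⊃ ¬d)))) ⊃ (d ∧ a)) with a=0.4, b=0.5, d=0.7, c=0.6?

0.40

¬c: Gödel ¬ of 0.6 = 0 (operand ≠ 0)
(b ∧ ¬c) = min(0.5, 0) = 0
((b ∧ ¬c) ⊃ b): 0 ≤ 0.5, so result = 1
¬b: Gödel ¬ of 0.5 = 0 (operand ≠ 0)
(((b ∧ ¬c) ⊃ b) ∨ ¬b) = max(1, 0) = 1
((((b ∧ ¬c) ⊃ b) ∨ ¬b) ∨ c) = max(1, 0.6) = 1
¬b: Gödel ¬ of 0.5 = 0 (operand ≠ 0)
(c ⊃ ¬b): 0.6 > 0, so result = 0
(c ⊃ b): 0.6 > 0.5, so result = 0.5
((c ⊃ b) ⊃ c): 0.5 ≤ 0.6, so result = 1
((c ⊃ ¬b) ⊃ ((c ⊃ b) ⊃ c)): 0 ≤ 1, so result = 1
¬d: Gödel ¬ of 0.7 = 0 (operand ≠ 0)
(c ⊃ ¬d): 0.6 > 0, so result = 0
(((c ⊃ ¬b) ⊃ ((c ⊃ b) ⊃ c)) ⊃ (c ⊃ ¬d)): 1 > 0, so result = 0
(c ⊃ (((c ⊃ ¬b) ⊃ ((c ⊃ b) ⊃ c)) ⊃ (c ⊃ ¬d))): 0.6 > 0, so result = 0
(((((b ∧ ¬c) ⊃ b) ∨ ¬b) ∨ c) ∧ (c ⊃ (((c ⊃ ¬b) ⊃ ((c ⊃ b) ⊃ c)) ⊃ (c ⊃ ¬d)))) = min(1, 0) = 0
¬(((((b ∧ ¬c) ⊃ b) ∨ ¬b) ∨ c) ∧ (c ⊃ (((c ⊃ ¬b) ⊃ ((c ⊃ b) ⊃ c)) ⊃ (c ⊃ ¬d)))): Gödel ¬ of 0 = 1 (operand is 0)
(d ∧ a) = min(0.7, 0.4) = 0.4
(¬(((((b ∧ ¬c) ⊃ b) ∨ ¬b) ∨ c) ∧ (c ⊃ (((c ⊃ ¬b) ⊃ ((c ⊃ b) ⊃ c)) ⊃ (c ⊃ ¬d)))) ⊃ (d ∧ a)): 1 > 0.4, so result = 0.4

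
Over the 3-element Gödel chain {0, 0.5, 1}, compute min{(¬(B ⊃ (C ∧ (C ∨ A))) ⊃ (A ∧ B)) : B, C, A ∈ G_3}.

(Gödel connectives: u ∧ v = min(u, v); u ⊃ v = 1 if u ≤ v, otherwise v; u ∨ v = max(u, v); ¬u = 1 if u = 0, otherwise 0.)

The minimum is attained at B = 0.5, C = 0, A = 0:
  (C ∨ A) = max(0, 0) = 0
  (C ∧ (C ∨ A)) = min(0, 0) = 0
  (B ⊃ (C ∧ (C ∨ A))): 0.5 > 0, so result = 0
  ¬(B ⊃ (C ∧ (C ∨ A))): Gödel ¬ of 0 = 1 (operand is 0)
  (A ∧ B) = min(0, 0.5) = 0
  (¬(B ⊃ (C ∧ (C ∨ A))) ⊃ (A ∧ B)): 1 > 0, so result = 0
Checking all 27 assignments confirms none give a value below 0.00.

0.00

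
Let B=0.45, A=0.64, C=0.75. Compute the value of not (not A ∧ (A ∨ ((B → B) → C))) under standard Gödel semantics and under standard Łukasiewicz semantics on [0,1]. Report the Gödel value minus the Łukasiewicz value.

0.36

Gödel evaluation:
  not A: Gödel ¬ of 0.64 = 0 (operand ≠ 0)
  (B → B): 0.45 ≤ 0.45, so result = 1
  ((B → B) → C): 1 > 0.75, so result = 0.75
  (A ∨ ((B → B) → C)) = max(0.64, 0.75) = 0.75
  (not A ∧ (A ∨ ((B → B) → C))) = min(0, 0.75) = 0
  not (not A ∧ (A ∨ ((B → B) → C))): Gödel ¬ of 0 = 1 (operand is 0)
  Gödel value = 1
Łukasiewicz evaluation:
  not A: Łukasiewicz ¬ gives 1 − 0.64 = 0.36
  (B → B): min(1, 1 − 0.45 + 0.45) = 1
  ((B → B) → C): min(1, 1 − 1 + 0.75) = 0.75
  (A ∨ ((B → B) → C)) = max(0.64, 0.75) = 0.75
  (not A ∧ (A ∨ ((B → B) → C))) = min(0.36, 0.75) = 0.36
  not (not A ∧ (A ∨ ((B → B) → C))): Łukasiewicz ¬ gives 1 − 0.36 = 0.64
  Łukasiewicz value = 0.64
Difference: 1 − 0.64 = 0.36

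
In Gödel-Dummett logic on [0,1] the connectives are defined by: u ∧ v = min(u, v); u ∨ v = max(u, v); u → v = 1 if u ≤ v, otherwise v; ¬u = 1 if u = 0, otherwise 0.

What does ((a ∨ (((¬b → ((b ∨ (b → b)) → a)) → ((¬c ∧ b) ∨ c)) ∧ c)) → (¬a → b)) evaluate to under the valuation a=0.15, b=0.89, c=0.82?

¬b: Gödel ¬ of 0.89 = 0 (operand ≠ 0)
(b → b): 0.89 ≤ 0.89, so result = 1
(b ∨ (b → b)) = max(0.89, 1) = 1
((b ∨ (b → b)) → a): 1 > 0.15, so result = 0.15
(¬b → ((b ∨ (b → b)) → a)): 0 ≤ 0.15, so result = 1
¬c: Gödel ¬ of 0.82 = 0 (operand ≠ 0)
(¬c ∧ b) = min(0, 0.89) = 0
((¬c ∧ b) ∨ c) = max(0, 0.82) = 0.82
((¬b → ((b ∨ (b → b)) → a)) → ((¬c ∧ b) ∨ c)): 1 > 0.82, so result = 0.82
(((¬b → ((b ∨ (b → b)) → a)) → ((¬c ∧ b) ∨ c)) ∧ c) = min(0.82, 0.82) = 0.82
(a ∨ (((¬b → ((b ∨ (b → b)) → a)) → ((¬c ∧ b) ∨ c)) ∧ c)) = max(0.15, 0.82) = 0.82
¬a: Gödel ¬ of 0.15 = 0 (operand ≠ 0)
(¬a → b): 0 ≤ 0.89, so result = 1
((a ∨ (((¬b → ((b ∨ (b → b)) → a)) → ((¬c ∧ b) ∨ c)) ∧ c)) → (¬a → b)): 0.82 ≤ 1, so result = 1

1.00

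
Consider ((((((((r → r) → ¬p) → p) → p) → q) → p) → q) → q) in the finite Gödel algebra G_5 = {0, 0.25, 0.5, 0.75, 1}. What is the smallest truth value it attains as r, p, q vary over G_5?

0.25

The minimum is attained at r = 0, p = 0, q = 0.25:
  (r → r): 0 ≤ 0, so result = 1
  ¬p: Gödel ¬ of 0 = 1 (operand is 0)
  ((r → r) → ¬p): 1 ≤ 1, so result = 1
  (((r → r) → ¬p) → p): 1 > 0, so result = 0
  ((((r → r) → ¬p) → p) → p): 0 ≤ 0, so result = 1
  (((((r → r) → ¬p) → p) → p) → q): 1 > 0.25, so result = 0.25
  ((((((r → r) → ¬p) → p) → p) → q) → p): 0.25 > 0, so result = 0
  (((((((r → r) → ¬p) → p) → p) → q) → p) → q): 0 ≤ 0.25, so result = 1
  ((((((((r → r) → ¬p) → p) → p) → q) → p) → q) → q): 1 > 0.25, so result = 0.25
Checking all 125 assignments confirms none give a value below 0.25.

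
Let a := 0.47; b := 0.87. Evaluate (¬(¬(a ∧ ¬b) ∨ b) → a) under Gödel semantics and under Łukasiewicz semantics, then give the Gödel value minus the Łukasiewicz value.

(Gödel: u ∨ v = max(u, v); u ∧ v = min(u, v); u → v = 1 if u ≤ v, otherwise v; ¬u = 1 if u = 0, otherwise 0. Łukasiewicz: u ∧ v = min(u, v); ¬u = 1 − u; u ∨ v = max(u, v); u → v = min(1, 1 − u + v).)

0.00

Gödel evaluation:
  ¬b: Gödel ¬ of 0.87 = 0 (operand ≠ 0)
  (a ∧ ¬b) = min(0.47, 0) = 0
  ¬(a ∧ ¬b): Gödel ¬ of 0 = 1 (operand is 0)
  (¬(a ∧ ¬b) ∨ b) = max(1, 0.87) = 1
  ¬(¬(a ∧ ¬b) ∨ b): Gödel ¬ of 1 = 0 (operand ≠ 0)
  (¬(¬(a ∧ ¬b) ∨ b) → a): 0 ≤ 0.47, so result = 1
  Gödel value = 1
Łukasiewicz evaluation:
  ¬b: Łukasiewicz ¬ gives 1 − 0.87 = 0.13
  (a ∧ ¬b) = min(0.47, 0.13) = 0.13
  ¬(a ∧ ¬b): Łukasiewicz ¬ gives 1 − 0.13 = 0.87
  (¬(a ∧ ¬b) ∨ b) = max(0.87, 0.87) = 0.87
  ¬(¬(a ∧ ¬b) ∨ b): Łukasiewicz ¬ gives 1 − 0.87 = 0.13
  (¬(¬(a ∧ ¬b) ∨ b) → a): min(1, 1 − 0.13 + 0.47) = 1
  Łukasiewicz value = 1
Difference: 1 − 1 = 0.00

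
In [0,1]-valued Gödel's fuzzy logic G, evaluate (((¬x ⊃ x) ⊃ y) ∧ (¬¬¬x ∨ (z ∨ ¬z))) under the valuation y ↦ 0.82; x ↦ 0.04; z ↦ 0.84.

¬x: Gödel ¬ of 0.04 = 0 (operand ≠ 0)
(¬x ⊃ x): 0 ≤ 0.04, so result = 1
((¬x ⊃ x) ⊃ y): 1 > 0.82, so result = 0.82
¬x: Gödel ¬ of 0.04 = 0 (operand ≠ 0)
¬¬x: Gödel ¬ of 0 = 1 (operand is 0)
¬¬¬x: Gödel ¬ of 1 = 0 (operand ≠ 0)
¬z: Gödel ¬ of 0.84 = 0 (operand ≠ 0)
(z ∨ ¬z) = max(0.84, 0) = 0.84
(¬¬¬x ∨ (z ∨ ¬z)) = max(0, 0.84) = 0.84
(((¬x ⊃ x) ⊃ y) ∧ (¬¬¬x ∨ (z ∨ ¬z))) = min(0.82, 0.84) = 0.82

0.82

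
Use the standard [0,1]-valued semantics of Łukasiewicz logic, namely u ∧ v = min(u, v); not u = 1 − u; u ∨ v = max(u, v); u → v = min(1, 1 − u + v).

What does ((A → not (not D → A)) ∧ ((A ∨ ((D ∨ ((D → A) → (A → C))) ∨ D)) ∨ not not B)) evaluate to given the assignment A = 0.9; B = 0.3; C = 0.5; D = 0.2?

not D: Łukasiewicz ¬ gives 1 − 0.2 = 0.8
(not D → A): min(1, 1 − 0.8 + 0.9) = 1
not (not D → A): Łukasiewicz ¬ gives 1 − 1 = 0
(A → not (not D → A)): min(1, 1 − 0.9 + 0) = 0.1
(D → A): min(1, 1 − 0.2 + 0.9) = 1
(A → C): min(1, 1 − 0.9 + 0.5) = 0.6
((D → A) → (A → C)): min(1, 1 − 1 + 0.6) = 0.6
(D ∨ ((D → A) → (A → C))) = max(0.2, 0.6) = 0.6
((D ∨ ((D → A) → (A → C))) ∨ D) = max(0.6, 0.2) = 0.6
(A ∨ ((D ∨ ((D → A) → (A → C))) ∨ D)) = max(0.9, 0.6) = 0.9
not B: Łukasiewicz ¬ gives 1 − 0.3 = 0.7
not not B: Łukasiewicz ¬ gives 1 − 0.7 = 0.3
((A ∨ ((D ∨ ((D → A) → (A → C))) ∨ D)) ∨ not not B) = max(0.9, 0.3) = 0.9
((A → not (not D → A)) ∧ ((A ∨ ((D ∨ ((D → A) → (A → C))) ∨ D)) ∨ not not B)) = min(0.1, 0.9) = 0.1

0.10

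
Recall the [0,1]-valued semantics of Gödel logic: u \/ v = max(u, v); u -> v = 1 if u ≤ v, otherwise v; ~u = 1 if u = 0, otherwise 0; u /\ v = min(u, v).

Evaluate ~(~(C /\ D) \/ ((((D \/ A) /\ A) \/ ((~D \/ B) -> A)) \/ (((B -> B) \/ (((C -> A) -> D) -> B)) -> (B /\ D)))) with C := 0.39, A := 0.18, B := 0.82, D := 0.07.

0.00

(C /\ D) = min(0.39, 0.07) = 0.07
~(C /\ D): Gödel ¬ of 0.07 = 0 (operand ≠ 0)
(D \/ A) = max(0.07, 0.18) = 0.18
((D \/ A) /\ A) = min(0.18, 0.18) = 0.18
~D: Gödel ¬ of 0.07 = 0 (operand ≠ 0)
(~D \/ B) = max(0, 0.82) = 0.82
((~D \/ B) -> A): 0.82 > 0.18, so result = 0.18
(((D \/ A) /\ A) \/ ((~D \/ B) -> A)) = max(0.18, 0.18) = 0.18
(B -> B): 0.82 ≤ 0.82, so result = 1
(C -> A): 0.39 > 0.18, so result = 0.18
((C -> A) -> D): 0.18 > 0.07, so result = 0.07
(((C -> A) -> D) -> B): 0.07 ≤ 0.82, so result = 1
((B -> B) \/ (((C -> A) -> D) -> B)) = max(1, 1) = 1
(B /\ D) = min(0.82, 0.07) = 0.07
(((B -> B) \/ (((C -> A) -> D) -> B)) -> (B /\ D)): 1 > 0.07, so result = 0.07
((((D \/ A) /\ A) \/ ((~D \/ B) -> A)) \/ (((B -> B) \/ (((C -> A) -> D) -> B)) -> (B /\ D))) = max(0.18, 0.07) = 0.18
(~(C /\ D) \/ ((((D \/ A) /\ A) \/ ((~D \/ B) -> A)) \/ (((B -> B) \/ (((C -> A) -> D) -> B)) -> (B /\ D)))) = max(0, 0.18) = 0.18
~(~(C /\ D) \/ ((((D \/ A) /\ A) \/ ((~D \/ B) -> A)) \/ (((B -> B) \/ (((C -> A) -> D) -> B)) -> (B /\ D)))): Gödel ¬ of 0.18 = 0 (operand ≠ 0)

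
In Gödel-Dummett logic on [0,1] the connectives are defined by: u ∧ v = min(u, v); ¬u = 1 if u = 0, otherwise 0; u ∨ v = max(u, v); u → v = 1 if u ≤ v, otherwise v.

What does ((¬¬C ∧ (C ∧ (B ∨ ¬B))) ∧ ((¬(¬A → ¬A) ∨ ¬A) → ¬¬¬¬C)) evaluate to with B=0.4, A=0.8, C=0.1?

0.10

¬C: Gödel ¬ of 0.1 = 0 (operand ≠ 0)
¬¬C: Gödel ¬ of 0 = 1 (operand is 0)
¬B: Gödel ¬ of 0.4 = 0 (operand ≠ 0)
(B ∨ ¬B) = max(0.4, 0) = 0.4
(C ∧ (B ∨ ¬B)) = min(0.1, 0.4) = 0.1
(¬¬C ∧ (C ∧ (B ∨ ¬B))) = min(1, 0.1) = 0.1
¬A: Gödel ¬ of 0.8 = 0 (operand ≠ 0)
¬A: Gödel ¬ of 0.8 = 0 (operand ≠ 0)
(¬A → ¬A): 0 ≤ 0, so result = 1
¬(¬A → ¬A): Gödel ¬ of 1 = 0 (operand ≠ 0)
¬A: Gödel ¬ of 0.8 = 0 (operand ≠ 0)
(¬(¬A → ¬A) ∨ ¬A) = max(0, 0) = 0
¬C: Gödel ¬ of 0.1 = 0 (operand ≠ 0)
¬¬C: Gödel ¬ of 0 = 1 (operand is 0)
¬¬¬C: Gödel ¬ of 1 = 0 (operand ≠ 0)
¬¬¬¬C: Gödel ¬ of 0 = 1 (operand is 0)
((¬(¬A → ¬A) ∨ ¬A) → ¬¬¬¬C): 0 ≤ 1, so result = 1
((¬¬C ∧ (C ∧ (B ∨ ¬B))) ∧ ((¬(¬A → ¬A) ∨ ¬A) → ¬¬¬¬C)) = min(0.1, 1) = 0.1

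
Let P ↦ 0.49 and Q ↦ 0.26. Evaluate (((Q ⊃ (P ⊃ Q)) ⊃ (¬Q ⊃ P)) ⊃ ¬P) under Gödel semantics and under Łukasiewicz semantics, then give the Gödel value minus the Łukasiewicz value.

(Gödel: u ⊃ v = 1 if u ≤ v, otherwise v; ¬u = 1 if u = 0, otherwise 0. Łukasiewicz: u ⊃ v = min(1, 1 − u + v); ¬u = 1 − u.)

Gödel evaluation:
  (P ⊃ Q): 0.49 > 0.26, so result = 0.26
  (Q ⊃ (P ⊃ Q)): 0.26 ≤ 0.26, so result = 1
  ¬Q: Gödel ¬ of 0.26 = 0 (operand ≠ 0)
  (¬Q ⊃ P): 0 ≤ 0.49, so result = 1
  ((Q ⊃ (P ⊃ Q)) ⊃ (¬Q ⊃ P)): 1 ≤ 1, so result = 1
  ¬P: Gödel ¬ of 0.49 = 0 (operand ≠ 0)
  (((Q ⊃ (P ⊃ Q)) ⊃ (¬Q ⊃ P)) ⊃ ¬P): 1 > 0, so result = 0
  Gödel value = 0
Łukasiewicz evaluation:
  (P ⊃ Q): min(1, 1 − 0.49 + 0.26) = 0.77
  (Q ⊃ (P ⊃ Q)): min(1, 1 − 0.26 + 0.77) = 1
  ¬Q: Łukasiewicz ¬ gives 1 − 0.26 = 0.74
  (¬Q ⊃ P): min(1, 1 − 0.74 + 0.49) = 0.75
  ((Q ⊃ (P ⊃ Q)) ⊃ (¬Q ⊃ P)): min(1, 1 − 1 + 0.75) = 0.75
  ¬P: Łukasiewicz ¬ gives 1 − 0.49 = 0.51
  (((Q ⊃ (P ⊃ Q)) ⊃ (¬Q ⊃ P)) ⊃ ¬P): min(1, 1 − 0.75 + 0.51) = 0.76
  Łukasiewicz value = 0.76
Difference: 0 − 0.76 = -0.76

-0.76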